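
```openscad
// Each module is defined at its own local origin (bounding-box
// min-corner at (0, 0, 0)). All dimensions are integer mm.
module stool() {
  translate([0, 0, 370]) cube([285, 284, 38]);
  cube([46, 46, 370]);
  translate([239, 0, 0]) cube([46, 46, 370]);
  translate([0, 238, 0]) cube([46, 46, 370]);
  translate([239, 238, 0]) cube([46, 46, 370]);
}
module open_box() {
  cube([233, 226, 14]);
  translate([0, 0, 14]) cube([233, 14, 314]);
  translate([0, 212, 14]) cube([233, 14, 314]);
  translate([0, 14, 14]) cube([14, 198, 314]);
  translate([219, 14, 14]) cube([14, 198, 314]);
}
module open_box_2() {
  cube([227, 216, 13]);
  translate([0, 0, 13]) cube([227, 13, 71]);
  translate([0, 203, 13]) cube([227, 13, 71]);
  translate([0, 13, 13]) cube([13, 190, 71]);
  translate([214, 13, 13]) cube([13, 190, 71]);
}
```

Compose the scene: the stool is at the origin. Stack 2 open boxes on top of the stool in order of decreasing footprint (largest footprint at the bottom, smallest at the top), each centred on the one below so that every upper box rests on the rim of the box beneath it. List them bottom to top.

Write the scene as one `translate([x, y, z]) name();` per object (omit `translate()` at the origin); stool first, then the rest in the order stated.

stool();
translate([26, 29, 408]) open_box();
translate([29, 34, 736]) open_box_2();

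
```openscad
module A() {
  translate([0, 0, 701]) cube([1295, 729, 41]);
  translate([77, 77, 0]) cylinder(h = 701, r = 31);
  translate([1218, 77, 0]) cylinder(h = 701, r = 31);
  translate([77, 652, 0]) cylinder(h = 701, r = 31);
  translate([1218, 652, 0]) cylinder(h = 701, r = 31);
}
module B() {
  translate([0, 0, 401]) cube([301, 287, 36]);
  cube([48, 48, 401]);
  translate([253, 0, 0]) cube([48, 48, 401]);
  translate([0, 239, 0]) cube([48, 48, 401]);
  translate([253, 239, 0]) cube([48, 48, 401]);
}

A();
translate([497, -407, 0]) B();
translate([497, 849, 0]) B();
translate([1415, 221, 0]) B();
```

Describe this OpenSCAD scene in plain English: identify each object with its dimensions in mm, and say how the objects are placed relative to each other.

A is a table with a 1295×729 mm rectangular top, 41 mm thick, top surface at z = 742 mm, supported by four round legs of 62 mm diameter, each leg's bounding box inset 46 mm from the nearest pair of top edges, running from the floor.

B is a four-legged stool. The seat is 301×287 mm, 36 mm thick, top at z = 437 mm. It stands on four square legs, each 48×48 mm in cross-section, from z = 0 to the seat underside, each flush with a corner of the seat.

Three stools sit around the table at the −y, +y, +x sides.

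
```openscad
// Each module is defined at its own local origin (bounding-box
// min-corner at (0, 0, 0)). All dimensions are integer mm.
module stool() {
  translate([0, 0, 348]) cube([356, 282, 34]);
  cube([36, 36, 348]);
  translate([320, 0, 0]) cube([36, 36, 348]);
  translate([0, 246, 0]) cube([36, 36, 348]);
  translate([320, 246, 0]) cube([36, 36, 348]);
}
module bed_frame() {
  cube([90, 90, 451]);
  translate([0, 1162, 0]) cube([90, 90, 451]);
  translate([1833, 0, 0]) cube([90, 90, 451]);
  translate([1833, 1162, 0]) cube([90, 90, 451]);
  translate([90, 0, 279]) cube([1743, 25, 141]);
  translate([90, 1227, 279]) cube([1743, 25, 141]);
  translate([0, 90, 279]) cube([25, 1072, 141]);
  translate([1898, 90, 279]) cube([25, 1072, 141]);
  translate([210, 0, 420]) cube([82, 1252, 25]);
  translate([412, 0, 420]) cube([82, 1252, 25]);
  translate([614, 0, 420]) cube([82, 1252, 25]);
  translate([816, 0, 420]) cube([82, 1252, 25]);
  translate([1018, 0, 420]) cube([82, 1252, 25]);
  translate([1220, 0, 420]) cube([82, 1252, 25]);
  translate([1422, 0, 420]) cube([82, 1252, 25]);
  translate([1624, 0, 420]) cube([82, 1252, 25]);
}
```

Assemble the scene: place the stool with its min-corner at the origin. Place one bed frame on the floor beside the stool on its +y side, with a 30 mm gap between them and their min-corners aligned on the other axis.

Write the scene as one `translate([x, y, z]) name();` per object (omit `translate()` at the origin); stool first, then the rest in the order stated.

stool();
translate([0, 312, 0]) bed_frame();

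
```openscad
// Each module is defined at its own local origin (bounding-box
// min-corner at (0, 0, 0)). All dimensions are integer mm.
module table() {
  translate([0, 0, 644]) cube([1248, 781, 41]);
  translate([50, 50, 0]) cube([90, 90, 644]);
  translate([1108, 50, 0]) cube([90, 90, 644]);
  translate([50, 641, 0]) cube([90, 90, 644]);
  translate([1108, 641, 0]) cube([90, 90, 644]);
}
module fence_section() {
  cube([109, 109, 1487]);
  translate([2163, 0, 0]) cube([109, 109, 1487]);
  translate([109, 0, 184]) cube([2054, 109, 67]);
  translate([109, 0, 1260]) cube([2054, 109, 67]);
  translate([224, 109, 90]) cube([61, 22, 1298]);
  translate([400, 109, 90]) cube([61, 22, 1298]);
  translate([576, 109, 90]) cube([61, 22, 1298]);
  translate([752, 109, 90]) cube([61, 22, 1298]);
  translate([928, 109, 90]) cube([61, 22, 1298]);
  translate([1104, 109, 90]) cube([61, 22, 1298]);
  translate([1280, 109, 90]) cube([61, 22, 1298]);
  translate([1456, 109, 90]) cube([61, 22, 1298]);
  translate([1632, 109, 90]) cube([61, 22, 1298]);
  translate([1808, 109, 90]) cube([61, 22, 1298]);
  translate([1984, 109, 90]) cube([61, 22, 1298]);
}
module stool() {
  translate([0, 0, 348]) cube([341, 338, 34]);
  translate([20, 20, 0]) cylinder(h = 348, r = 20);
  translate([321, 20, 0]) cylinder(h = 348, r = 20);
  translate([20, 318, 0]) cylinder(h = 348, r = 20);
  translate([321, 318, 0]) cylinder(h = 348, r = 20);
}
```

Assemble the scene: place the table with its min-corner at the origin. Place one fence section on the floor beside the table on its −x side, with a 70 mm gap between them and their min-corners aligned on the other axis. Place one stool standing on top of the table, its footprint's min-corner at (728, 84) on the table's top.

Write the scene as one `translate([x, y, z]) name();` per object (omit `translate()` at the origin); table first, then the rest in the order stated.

table();
translate([-2342, 0, 0]) fence_section();
translate([728, 84, 685]) stool();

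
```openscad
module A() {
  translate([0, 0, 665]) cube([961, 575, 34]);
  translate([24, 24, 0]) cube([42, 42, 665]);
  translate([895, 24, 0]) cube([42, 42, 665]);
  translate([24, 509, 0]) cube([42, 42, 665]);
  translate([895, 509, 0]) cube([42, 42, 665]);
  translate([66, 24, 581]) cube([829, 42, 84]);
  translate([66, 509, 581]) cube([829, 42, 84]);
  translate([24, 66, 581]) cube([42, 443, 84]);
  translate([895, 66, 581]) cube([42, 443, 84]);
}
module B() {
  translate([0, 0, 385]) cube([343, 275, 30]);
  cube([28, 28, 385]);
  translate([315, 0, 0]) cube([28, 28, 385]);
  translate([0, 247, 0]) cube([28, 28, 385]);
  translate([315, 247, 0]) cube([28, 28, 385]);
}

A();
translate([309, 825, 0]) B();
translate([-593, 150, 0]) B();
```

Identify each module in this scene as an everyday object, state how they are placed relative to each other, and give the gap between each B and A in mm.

A is a table. B is a stool. Two stools sit around the table at the +y, −x sides. The gap between each stool and the table is 250 mm.

Each stool's nearest face is 250 mm from the table's bounding box.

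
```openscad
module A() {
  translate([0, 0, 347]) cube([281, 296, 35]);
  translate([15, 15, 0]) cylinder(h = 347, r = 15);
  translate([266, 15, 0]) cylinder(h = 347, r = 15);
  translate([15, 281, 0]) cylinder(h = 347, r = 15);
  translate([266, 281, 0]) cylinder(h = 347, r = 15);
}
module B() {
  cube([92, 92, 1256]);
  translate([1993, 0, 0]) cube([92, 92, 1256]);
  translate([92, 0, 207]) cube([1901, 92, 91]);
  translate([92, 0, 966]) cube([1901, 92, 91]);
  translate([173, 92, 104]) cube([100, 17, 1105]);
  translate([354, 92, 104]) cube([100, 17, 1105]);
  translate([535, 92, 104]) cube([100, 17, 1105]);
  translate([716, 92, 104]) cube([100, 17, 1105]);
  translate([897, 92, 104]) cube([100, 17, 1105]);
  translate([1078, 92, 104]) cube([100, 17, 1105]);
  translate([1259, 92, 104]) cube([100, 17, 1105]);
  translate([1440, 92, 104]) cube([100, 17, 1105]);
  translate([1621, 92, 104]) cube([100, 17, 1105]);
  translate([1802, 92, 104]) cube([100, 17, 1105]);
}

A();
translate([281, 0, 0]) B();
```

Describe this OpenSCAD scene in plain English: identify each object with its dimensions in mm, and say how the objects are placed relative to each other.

A is a four-legged stool. The seat is 281×296 mm, 35 mm thick, top at z = 382 mm. It stands on four round legs, each 30 mm in diameter, from z = 0 to the seat underside, each leg's axis is inset half a diameter from the nearest pair of seat edges (so the leg's bounding box is flush with the corner).

B is a fence section. Two 92×92 mm posts, 1256 mm tall, stand on the floor with a clear span of 1901 mm between their inner faces. Two horizontal rails of 92×91 mm section span the gap between the posts with their undersides at z = 207 mm and z = 966 mm, flush with the posts' −y face. 10 pickets, each 100 mm wide, 17 mm thick and 1105 mm tall, are fixed to the +y face of the rails with their bottoms at z = 104 mm, evenly spaced across the span with equal gaps (rounded down to the nearest mm) at the −x end and between each pair — any rounding remainder accumulates at the +x end.

The fence section is against the stool's +x side, with their −y faces flush.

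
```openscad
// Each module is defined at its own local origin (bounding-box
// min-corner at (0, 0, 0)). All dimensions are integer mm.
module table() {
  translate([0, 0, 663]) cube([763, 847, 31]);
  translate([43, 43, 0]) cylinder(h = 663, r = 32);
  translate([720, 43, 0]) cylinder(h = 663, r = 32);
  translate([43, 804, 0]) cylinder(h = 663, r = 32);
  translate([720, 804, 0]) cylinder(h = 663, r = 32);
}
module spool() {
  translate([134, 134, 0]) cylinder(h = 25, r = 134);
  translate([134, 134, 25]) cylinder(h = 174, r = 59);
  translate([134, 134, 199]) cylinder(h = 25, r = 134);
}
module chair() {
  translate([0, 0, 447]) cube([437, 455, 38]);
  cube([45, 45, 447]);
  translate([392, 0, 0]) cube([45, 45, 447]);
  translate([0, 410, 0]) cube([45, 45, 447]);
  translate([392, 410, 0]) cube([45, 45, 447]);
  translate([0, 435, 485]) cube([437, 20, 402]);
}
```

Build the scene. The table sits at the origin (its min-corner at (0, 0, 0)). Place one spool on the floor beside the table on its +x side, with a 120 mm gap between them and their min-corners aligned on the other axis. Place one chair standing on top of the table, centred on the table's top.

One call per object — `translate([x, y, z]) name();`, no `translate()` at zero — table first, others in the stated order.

table();
translate([883, 0, 0]) spool();
translate([163, 196, 694]) chair();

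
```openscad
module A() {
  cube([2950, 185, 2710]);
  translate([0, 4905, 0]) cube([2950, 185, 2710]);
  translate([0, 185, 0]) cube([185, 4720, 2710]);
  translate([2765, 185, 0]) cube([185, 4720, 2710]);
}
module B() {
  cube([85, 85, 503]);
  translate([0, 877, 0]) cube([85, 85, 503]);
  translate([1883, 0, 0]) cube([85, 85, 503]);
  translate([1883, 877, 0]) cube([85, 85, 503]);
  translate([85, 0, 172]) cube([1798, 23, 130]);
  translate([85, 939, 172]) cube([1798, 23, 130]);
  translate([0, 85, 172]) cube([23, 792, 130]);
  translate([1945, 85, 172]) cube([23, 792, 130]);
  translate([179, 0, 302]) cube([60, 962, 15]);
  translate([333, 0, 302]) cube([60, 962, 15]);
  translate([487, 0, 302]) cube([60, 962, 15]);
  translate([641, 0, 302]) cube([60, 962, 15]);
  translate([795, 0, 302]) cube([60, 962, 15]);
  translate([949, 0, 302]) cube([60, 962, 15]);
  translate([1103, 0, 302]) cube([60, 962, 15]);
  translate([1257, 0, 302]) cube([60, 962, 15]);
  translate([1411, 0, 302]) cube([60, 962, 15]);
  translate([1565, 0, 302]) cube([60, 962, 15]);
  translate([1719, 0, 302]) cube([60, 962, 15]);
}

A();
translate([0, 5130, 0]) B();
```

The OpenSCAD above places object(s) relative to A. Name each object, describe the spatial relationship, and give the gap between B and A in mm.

A is a house frame. B is a bed frame. The bed frame is on the floor beside the house frame on its +y side. The gap between the bed frame and the house frame is 40 mm.

The bed frame's nearest face is 40 mm from the house frame's +y face.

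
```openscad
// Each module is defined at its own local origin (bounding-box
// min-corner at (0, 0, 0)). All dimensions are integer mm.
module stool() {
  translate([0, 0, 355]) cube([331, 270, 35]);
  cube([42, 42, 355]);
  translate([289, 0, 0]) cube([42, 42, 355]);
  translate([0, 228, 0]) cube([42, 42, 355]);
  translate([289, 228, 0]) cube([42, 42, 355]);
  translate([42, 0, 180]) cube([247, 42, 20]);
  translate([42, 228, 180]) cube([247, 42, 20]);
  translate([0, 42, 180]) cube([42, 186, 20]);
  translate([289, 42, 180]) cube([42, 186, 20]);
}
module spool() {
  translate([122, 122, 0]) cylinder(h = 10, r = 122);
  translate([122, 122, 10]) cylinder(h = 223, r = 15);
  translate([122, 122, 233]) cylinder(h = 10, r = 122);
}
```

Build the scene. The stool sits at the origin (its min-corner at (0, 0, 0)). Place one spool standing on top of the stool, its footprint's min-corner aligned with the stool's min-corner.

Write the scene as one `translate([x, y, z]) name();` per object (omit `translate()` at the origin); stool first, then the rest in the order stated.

stool();
translate([0, 0, 390]) spool();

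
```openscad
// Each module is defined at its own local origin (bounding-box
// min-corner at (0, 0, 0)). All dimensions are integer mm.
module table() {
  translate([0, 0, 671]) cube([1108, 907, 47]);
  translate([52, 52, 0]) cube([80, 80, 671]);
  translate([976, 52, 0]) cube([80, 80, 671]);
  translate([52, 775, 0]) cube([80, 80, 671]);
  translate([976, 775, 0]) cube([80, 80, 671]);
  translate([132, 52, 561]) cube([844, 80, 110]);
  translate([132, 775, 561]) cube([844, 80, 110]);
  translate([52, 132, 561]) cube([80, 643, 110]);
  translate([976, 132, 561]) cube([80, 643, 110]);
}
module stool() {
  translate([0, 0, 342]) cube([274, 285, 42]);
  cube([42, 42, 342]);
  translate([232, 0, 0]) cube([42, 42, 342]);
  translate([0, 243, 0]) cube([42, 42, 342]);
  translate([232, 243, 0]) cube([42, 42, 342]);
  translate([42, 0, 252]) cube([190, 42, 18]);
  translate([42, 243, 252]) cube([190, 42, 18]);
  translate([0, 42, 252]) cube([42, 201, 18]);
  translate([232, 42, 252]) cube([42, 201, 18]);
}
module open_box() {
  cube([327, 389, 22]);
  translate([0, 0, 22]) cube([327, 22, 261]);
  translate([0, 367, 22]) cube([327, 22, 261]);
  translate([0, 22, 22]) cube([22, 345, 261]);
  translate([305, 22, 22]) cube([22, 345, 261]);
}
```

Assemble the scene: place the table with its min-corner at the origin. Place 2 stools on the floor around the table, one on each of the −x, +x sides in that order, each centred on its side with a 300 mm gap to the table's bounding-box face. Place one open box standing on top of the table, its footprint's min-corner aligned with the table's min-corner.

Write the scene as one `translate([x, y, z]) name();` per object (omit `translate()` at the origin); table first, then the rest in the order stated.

table();
translate([-574, 311, 0]) stool();
translate([1408, 311, 0]) stool();
translate([0, 0, 718]) open_box();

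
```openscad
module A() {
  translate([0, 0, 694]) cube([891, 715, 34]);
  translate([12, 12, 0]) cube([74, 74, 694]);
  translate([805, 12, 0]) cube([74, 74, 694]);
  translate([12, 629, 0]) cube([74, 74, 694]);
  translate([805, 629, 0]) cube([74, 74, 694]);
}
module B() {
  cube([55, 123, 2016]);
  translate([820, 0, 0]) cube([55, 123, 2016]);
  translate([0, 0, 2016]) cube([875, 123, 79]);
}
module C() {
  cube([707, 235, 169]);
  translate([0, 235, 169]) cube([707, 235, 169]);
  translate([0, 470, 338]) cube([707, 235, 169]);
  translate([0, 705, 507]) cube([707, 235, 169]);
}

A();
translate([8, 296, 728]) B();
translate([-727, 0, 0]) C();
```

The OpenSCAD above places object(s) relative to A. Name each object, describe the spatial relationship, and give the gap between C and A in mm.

A is a table. B is a door frame. C is a staircase. The door frame is on top of the table, centred. The staircase is on the floor beside the table on its −x side. The gap between the staircase and the table is 20 mm.

The staircase's nearest face is 20 mm from the table's −x face.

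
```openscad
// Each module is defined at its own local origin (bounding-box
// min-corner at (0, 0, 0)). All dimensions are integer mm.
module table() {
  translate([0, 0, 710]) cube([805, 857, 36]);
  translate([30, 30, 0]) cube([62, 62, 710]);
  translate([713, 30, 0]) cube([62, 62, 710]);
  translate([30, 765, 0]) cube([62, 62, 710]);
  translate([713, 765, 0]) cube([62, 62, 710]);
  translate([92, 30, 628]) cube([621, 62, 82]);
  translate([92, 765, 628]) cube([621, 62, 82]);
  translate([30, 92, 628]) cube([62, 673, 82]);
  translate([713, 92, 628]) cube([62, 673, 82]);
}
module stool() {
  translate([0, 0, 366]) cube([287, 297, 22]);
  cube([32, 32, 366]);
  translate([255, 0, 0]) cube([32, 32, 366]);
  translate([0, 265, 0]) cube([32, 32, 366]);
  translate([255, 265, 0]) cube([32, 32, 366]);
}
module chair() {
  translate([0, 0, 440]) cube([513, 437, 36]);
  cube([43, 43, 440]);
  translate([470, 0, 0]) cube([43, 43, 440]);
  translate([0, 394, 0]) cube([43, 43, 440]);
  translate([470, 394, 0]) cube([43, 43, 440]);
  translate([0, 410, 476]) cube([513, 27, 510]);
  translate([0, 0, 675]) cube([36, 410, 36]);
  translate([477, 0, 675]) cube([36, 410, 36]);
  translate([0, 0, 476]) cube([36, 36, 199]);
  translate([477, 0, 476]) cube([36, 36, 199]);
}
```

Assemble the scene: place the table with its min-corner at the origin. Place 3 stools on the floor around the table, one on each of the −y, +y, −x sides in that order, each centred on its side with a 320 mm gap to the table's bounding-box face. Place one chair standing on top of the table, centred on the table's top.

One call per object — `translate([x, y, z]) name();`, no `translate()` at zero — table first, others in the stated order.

table();
translate([259, -617, 0]) stool();
translate([259, 1177, 0]) stool();
translate([-607, 280, 0]) stool();
translate([146, 210, 746]) chair();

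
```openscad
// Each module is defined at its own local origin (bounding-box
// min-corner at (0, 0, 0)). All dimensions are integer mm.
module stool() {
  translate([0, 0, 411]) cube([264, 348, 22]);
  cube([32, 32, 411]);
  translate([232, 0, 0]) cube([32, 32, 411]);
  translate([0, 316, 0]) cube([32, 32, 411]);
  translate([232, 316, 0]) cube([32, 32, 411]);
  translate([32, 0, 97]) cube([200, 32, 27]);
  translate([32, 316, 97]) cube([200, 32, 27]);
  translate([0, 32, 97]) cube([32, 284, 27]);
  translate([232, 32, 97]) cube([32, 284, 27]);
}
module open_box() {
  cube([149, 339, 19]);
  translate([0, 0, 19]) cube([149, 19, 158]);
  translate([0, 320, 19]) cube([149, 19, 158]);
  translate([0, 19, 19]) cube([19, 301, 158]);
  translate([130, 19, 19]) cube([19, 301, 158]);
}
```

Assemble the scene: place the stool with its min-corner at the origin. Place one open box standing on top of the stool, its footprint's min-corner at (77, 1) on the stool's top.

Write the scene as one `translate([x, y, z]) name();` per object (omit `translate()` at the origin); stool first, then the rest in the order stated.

stool();
translate([77, 1, 433]) open_box();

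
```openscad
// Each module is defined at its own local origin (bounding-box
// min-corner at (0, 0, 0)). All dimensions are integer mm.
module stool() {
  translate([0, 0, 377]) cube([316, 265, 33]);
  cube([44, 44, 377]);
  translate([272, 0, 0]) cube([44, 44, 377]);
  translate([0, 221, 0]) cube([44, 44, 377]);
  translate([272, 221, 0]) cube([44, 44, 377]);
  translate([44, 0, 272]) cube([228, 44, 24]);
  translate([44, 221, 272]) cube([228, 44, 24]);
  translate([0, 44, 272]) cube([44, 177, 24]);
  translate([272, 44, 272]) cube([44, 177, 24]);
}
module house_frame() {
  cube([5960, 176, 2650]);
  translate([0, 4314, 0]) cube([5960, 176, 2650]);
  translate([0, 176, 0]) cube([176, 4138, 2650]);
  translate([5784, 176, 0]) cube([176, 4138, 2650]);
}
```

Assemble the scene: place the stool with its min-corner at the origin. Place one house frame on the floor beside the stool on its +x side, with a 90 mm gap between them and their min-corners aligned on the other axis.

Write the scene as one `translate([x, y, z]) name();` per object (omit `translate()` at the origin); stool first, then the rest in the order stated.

stool();
translate([406, 0, 0]) house_frame();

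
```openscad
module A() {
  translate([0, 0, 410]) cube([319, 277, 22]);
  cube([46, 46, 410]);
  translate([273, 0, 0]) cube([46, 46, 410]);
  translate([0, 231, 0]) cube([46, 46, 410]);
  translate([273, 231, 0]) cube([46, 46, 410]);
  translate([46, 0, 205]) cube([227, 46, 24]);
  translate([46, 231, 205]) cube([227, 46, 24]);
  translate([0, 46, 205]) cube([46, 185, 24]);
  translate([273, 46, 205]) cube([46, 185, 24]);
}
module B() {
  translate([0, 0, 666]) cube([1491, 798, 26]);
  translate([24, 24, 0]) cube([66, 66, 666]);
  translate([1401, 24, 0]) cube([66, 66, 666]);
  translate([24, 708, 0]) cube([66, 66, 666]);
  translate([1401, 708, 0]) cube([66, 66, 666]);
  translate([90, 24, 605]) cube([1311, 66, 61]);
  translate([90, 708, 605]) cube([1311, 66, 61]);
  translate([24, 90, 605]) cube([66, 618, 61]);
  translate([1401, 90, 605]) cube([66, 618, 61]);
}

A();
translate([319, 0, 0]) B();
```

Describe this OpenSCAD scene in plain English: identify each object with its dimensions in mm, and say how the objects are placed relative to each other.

A is a four-legged stool. The seat is 319×277 mm, 22 mm thick, top at z = 432 mm. It stands on four square legs, each 46×46 mm in cross-section, from z = 0 to the seat underside, each flush with a corner of the seat. Four stretchers, 46 mm wide and 24 mm tall, connect adjacent legs with their undersides at z = 205 mm, each running between the inner faces of the legs it joins and aligned with the legs' outer faces on the other axis.

B is a rectangular dining table. The top is 1491×798×26 mm with its upper surface at z = 692 mm. It stands on four 66×66 mm square legs, each inset 24 mm from the nearest pair of top edges, running from the floor to the underside of the top. Four apron rails, 66 mm thick and 61 mm tall, run between adjacent legs with their top edges flush with the underside of the top and their outer faces flush with the legs' outer faces.

The table is against the stool's +x side, with their −y faces flush.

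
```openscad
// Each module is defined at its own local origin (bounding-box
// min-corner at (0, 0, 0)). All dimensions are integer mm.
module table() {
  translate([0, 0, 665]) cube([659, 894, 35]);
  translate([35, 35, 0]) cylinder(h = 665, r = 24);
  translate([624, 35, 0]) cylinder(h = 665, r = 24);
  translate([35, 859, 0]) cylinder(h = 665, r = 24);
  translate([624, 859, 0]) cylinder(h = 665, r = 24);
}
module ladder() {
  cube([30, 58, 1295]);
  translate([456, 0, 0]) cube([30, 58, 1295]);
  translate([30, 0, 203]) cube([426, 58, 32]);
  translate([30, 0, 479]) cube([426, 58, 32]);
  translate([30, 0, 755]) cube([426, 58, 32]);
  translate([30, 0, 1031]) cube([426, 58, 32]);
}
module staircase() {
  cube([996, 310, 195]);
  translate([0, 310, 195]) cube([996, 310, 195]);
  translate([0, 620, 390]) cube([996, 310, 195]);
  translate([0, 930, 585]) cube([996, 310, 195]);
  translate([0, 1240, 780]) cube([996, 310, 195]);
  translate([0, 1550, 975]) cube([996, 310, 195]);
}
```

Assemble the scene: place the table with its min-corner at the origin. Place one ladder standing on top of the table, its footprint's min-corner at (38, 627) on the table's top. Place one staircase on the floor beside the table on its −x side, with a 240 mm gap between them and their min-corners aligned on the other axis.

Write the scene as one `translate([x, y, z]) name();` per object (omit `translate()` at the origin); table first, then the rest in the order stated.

table();
translate([38, 627, 700]) ladder();
translate([-1236, 0, 0]) staircase();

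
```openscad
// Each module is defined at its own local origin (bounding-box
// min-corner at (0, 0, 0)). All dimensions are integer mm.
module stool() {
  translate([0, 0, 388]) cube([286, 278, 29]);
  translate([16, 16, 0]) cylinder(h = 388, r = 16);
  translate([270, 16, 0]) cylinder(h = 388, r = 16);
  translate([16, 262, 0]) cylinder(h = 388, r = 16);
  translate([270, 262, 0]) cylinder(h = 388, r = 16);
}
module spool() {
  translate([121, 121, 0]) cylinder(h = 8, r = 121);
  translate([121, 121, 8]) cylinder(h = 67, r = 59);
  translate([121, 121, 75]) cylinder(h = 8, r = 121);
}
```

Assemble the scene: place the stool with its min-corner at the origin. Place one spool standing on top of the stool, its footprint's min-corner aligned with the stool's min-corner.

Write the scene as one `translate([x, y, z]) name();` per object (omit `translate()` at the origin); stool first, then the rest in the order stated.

stool();
translate([0, 0, 417]) spool();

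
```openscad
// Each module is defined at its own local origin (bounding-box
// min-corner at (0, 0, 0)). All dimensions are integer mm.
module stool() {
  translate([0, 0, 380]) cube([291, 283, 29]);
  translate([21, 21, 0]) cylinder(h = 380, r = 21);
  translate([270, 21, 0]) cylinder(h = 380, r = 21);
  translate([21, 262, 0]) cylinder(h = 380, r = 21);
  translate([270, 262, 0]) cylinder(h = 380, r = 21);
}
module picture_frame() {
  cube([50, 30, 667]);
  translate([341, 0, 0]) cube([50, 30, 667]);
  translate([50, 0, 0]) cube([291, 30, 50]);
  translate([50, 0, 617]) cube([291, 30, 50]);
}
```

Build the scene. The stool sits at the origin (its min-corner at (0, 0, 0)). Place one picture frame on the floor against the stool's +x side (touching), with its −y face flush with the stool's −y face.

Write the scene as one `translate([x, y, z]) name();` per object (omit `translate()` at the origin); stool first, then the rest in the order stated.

stool();
translate([291, 0, 0]) picture_frame();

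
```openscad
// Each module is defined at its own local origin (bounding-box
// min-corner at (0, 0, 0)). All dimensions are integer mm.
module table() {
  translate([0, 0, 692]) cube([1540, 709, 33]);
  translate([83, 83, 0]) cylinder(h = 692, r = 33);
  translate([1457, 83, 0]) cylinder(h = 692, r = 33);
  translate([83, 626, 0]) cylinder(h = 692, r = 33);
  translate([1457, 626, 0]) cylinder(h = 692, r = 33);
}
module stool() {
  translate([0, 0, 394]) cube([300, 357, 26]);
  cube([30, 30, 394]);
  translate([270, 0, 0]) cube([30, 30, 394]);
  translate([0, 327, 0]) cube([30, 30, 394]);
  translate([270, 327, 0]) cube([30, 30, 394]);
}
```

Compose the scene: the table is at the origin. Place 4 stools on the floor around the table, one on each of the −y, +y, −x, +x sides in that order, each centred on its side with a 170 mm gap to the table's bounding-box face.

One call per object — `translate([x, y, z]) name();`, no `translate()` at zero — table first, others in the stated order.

table();
translate([620, -527, 0]) stool();
translate([620, 879, 0]) stool();
translate([-470, 176, 0]) stool();
translate([1710, 176, 0]) stool();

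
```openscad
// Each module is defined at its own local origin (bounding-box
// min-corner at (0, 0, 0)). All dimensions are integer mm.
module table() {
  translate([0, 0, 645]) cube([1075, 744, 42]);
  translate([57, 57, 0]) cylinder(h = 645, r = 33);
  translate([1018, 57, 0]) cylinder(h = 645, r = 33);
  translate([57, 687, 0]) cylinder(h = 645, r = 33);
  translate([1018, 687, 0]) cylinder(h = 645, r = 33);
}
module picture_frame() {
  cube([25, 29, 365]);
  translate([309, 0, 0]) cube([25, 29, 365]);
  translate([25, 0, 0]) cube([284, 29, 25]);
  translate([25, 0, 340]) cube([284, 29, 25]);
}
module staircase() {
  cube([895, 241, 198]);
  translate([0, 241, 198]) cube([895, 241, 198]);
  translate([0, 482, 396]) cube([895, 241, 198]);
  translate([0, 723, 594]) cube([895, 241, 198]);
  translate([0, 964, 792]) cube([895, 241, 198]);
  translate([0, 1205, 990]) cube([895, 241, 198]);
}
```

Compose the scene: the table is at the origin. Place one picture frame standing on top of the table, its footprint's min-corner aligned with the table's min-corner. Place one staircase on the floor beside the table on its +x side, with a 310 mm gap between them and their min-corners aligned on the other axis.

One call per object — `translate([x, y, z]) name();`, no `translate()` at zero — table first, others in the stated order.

table();
translate([0, 0, 687]) picture_frame();
translate([1385, 0, 0]) staircase();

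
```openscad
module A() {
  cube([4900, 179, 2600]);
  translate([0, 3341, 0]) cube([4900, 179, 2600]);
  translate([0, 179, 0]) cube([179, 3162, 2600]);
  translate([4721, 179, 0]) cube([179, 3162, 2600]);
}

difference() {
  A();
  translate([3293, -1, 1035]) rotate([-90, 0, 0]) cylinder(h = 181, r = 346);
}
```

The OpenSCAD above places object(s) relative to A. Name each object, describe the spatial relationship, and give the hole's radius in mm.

A is a house frame. The house frame has a circular hole through its front wall. The hole's radius is 346 mm.

The subtracted cylinder has r = 346 mm.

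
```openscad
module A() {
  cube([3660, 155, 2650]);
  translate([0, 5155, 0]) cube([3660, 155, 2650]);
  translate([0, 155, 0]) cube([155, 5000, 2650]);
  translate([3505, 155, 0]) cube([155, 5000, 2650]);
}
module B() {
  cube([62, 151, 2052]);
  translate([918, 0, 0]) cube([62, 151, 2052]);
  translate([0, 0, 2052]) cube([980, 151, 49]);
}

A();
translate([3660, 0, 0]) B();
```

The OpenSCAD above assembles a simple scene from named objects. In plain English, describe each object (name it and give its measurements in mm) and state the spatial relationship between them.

A is a box-shaped house frame (walls only): outside footprint 3660×5310 mm, wall height 2650 mm, wall thickness 155 mm. The two y-facing walls run the full x-width; the two x-facing walls fit between the inner faces of the y-facing walls.

B is a door frame. The clear opening is 856 mm wide and 2052 mm high. Two 62 mm wide jambs, 151 mm deep, stand either side of the opening from the floor to the top of the opening. A 49 mm thick head sits across the top of both jambs, spanning the full outside width of the frame.

The door frame is against the house frame's +x side, with their −y faces flush.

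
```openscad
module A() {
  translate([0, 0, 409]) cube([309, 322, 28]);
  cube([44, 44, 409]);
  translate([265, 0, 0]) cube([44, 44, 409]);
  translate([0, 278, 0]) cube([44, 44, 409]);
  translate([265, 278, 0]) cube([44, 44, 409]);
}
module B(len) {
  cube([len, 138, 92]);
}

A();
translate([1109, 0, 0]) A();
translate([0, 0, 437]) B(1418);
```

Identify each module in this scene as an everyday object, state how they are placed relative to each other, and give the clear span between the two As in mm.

Second stool starts at x = 1109; first ends at x = 309; clear span = 1109 − 309 = 800 mm.

A is a stool. B is a beam. A beam spans the tops of two stools. The clear span between the two stools is 800 mm.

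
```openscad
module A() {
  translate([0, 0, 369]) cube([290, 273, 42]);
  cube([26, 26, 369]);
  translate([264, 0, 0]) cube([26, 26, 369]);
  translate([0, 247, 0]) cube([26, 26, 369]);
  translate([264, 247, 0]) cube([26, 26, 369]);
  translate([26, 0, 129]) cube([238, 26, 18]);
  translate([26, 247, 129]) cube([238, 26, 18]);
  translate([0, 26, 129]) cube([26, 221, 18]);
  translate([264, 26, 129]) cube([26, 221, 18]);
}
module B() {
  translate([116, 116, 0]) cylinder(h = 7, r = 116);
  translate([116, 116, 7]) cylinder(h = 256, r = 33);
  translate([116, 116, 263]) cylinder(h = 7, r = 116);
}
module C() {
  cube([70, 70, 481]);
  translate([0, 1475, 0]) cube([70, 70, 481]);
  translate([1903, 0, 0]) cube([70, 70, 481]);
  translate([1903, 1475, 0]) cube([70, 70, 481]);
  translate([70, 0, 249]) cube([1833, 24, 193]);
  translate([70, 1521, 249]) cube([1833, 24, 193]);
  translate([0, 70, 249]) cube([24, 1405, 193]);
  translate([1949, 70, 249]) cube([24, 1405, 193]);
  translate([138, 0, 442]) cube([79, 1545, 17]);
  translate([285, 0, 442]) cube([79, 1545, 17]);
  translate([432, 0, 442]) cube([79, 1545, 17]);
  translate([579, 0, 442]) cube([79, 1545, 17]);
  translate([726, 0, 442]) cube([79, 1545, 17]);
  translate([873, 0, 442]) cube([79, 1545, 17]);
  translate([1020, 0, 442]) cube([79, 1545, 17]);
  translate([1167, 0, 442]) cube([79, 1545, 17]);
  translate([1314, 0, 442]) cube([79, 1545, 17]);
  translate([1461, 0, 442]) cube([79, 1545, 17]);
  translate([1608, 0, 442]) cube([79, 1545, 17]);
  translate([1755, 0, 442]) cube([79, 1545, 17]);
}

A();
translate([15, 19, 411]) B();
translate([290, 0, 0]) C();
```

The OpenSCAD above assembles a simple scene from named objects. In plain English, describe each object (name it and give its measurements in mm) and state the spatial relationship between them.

A is a simple wooden stool: a rectangular seat 290 mm (x) by 273 mm (y), 42 mm thick, top face at z = 411 mm, on four square legs, each 26×26 mm in cross-section. The legs rest on z = 0, each flush with a corner of the seat. Four stretchers, 26 mm wide and 18 mm tall, connect adjacent legs with their undersides at z = 129 mm, each running between the inner faces of the legs it joins and aligned with the legs' outer faces on the other axis.

B is a spool: two coaxial disc flanges of radius 116 mm and thickness 7 mm, joined by a core cylinder of radius 33 mm and height 256 mm. The lower flange rests on z = 0 and the three cylinders share a vertical axis.

C is a bed frame 1973 mm long (x) by 1545 mm wide (y). Four 70×70 mm corner posts, 481 mm tall, at the corners of the footprint. Four rails of 24 mm thickness and 193 mm height run between adjacent posts with their undersides at z = 249 mm, their outer faces flush with the outside of the frame (the two x-running rails run between the posts' inner faces; the two y-running rails run between the posts' inner faces). 12 slats, each 79 mm wide (x) and 17 mm thick, lie across the top of the two x-running rails, running the full 1545 mm width of the frame in y; the slats are evenly spaced along x between the inner faces of the end posts with equal gaps (rounded down to the nearest mm) at the −x end and between each pair — any rounding remainder accumulates at the +x end.

The spool is on top of the stool. The bed frame is against the stool's +x side, with their −y faces flush.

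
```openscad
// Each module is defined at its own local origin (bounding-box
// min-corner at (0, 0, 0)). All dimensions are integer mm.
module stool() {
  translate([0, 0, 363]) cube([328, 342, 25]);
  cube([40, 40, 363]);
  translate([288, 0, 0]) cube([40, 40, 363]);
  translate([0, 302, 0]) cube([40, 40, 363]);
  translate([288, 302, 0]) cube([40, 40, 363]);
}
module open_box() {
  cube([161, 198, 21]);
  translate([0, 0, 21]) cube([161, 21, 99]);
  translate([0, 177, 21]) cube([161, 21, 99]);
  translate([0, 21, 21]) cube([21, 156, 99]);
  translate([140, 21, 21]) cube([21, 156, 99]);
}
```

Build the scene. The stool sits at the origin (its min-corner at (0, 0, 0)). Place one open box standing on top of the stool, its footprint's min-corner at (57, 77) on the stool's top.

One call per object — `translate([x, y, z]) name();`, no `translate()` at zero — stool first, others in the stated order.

stool();
translate([57, 77, 388]) open_box();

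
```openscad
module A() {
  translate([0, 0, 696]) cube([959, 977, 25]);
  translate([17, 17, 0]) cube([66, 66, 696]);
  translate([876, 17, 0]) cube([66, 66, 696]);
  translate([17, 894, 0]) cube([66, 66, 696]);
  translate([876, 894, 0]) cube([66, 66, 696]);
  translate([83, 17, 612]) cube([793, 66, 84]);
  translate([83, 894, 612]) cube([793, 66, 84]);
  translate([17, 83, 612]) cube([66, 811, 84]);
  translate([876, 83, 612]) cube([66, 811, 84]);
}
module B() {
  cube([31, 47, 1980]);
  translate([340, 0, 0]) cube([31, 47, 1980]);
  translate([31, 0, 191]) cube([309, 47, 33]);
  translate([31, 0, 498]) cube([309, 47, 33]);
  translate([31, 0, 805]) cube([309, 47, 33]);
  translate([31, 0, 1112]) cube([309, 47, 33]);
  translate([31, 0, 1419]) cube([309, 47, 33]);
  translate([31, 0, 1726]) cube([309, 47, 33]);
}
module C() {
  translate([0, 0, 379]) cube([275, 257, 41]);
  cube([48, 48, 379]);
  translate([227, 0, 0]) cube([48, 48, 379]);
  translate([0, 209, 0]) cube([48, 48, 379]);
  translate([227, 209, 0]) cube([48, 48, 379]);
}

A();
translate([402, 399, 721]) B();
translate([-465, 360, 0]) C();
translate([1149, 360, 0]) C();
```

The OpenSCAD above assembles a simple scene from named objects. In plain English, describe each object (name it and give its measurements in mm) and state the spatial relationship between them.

A is a rectangular dining table. The top is 959×977×25 mm with its upper surface at z = 721 mm. It stands on four 66×66 mm square legs, each inset 17 mm from the nearest pair of top edges, running from the floor to the underside of the top. Four apron rails, 66 mm thick and 84 mm tall, run between adjacent legs with their top edges flush with the underside of the top and their outer faces flush with the legs' outer faces.

B is a wooden ladder with two side rails of 31×47 mm section and 1980 mm height, set 371 mm apart overall. Between them run 6 rectangular rungs (47 mm deep, 33 mm thick), front faces flush with the rails' −y face. The bottom of the first rung is 191 mm above the floor and each subsequent rung is 307 mm higher than the one below.

C is a simple wooden stool: a rectangular seat 275 mm (x) by 257 mm (y), 41 mm thick, top face at z = 420 mm, on four square legs, each 48×48 mm in cross-section. The legs rest on z = 0, each flush with a corner of the seat.

The ladder is on top of the table. Two stools sit around the table at the −x, +x sides.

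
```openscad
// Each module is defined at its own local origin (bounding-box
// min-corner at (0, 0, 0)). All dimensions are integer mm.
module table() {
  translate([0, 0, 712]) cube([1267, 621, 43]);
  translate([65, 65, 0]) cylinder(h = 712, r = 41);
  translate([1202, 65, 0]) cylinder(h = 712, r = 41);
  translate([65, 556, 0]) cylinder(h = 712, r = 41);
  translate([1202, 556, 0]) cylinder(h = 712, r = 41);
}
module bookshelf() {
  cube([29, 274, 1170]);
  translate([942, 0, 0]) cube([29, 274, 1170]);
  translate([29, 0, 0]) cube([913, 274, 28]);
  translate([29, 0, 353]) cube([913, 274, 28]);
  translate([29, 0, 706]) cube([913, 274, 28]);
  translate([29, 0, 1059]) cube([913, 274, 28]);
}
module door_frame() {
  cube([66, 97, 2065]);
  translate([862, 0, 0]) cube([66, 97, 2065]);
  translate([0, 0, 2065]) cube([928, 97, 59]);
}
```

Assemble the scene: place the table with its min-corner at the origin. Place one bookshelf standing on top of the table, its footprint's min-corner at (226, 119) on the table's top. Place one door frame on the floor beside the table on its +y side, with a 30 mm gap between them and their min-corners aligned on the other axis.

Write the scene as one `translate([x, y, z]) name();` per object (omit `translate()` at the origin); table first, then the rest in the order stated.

table();
translate([226, 119, 755]) bookshelf();
translate([0, 651, 0]) door_frame();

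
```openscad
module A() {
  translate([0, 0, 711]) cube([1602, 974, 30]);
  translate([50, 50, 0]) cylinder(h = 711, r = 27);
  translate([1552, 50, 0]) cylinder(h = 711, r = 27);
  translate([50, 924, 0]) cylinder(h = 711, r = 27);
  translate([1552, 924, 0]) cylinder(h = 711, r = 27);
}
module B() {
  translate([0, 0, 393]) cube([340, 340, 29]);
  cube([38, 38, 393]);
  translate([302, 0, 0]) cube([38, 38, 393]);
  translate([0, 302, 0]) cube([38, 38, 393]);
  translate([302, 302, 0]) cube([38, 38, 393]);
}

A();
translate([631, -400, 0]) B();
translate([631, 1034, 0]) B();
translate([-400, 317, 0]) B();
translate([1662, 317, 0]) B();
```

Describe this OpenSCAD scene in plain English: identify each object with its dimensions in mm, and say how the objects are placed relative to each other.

A is a table with a 1602×974 mm rectangular top, 30 mm thick, top surface at z = 741 mm, supported by four round legs of 54 mm diameter, each leg's bounding box inset 23 mm from the nearest pair of top edges, running from the floor.

B is a four-legged stool. The seat is 340×340 mm, 29 mm thick, top at z = 422 mm. It stands on four square legs, each 38×38 mm in cross-section, from z = 0 to the seat underside, each flush with a corner of the seat.

Four stools sit around the table at the −y, +y, −x, +x sides.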